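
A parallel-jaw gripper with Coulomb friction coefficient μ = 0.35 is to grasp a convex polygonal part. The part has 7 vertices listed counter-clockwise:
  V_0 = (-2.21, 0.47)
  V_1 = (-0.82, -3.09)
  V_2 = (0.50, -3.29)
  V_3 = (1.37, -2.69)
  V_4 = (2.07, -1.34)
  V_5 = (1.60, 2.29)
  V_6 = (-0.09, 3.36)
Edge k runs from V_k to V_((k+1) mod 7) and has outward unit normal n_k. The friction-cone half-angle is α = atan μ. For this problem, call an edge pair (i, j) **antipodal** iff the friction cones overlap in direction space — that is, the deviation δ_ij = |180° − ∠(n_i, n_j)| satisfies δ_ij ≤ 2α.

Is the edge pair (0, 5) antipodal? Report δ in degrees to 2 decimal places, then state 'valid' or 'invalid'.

δ = 36.33°, valid

α = atan 0.35 = 19.29°;  2α = 38.58°
edge 0: e_0 = (+1.39, -3.56);  n_0 = (-0.9315, -0.3637)
edge 5: e_5 = (-1.69, +1.07);  n_5 = (+0.5349, +0.8449)
∠(n_0, n_5) = 143.67°
δ = |180° − 143.67°| = 36.33°
36.33° ≤ 2α = 38.58°  →  valid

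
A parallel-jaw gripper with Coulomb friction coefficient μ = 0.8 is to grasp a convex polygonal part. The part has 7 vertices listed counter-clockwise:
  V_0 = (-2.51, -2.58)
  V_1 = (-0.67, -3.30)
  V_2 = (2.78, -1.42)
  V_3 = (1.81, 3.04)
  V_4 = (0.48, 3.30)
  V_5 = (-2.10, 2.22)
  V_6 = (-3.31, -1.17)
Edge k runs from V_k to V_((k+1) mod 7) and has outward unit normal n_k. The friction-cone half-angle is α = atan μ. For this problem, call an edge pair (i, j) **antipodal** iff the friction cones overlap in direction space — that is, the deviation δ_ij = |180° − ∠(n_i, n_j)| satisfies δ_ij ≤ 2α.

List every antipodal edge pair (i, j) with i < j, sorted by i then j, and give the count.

count = 9; pairs: (0,2), (0,3), (0,4), (1,3), (1,4), (1,5), (2,5), (2,6), (3,6)

α = atan 0.8 = 38.66°;  2α = 77.32°
n_0 = (-0.3644, -0.9312)
n_1 = (+0.4785, -0.8781)
n_2 = (+0.9772, +0.2125)
n_3 = (+0.1919, +0.9814)
n_4 = (-0.3861, +0.9224)
n_5 = (-0.9418, +0.3362)
n_6 = (-0.8698, -0.4935)
  (0,1): δ = 130.04°  ·
  (0,2): δ = 56.36°  ✓
  (0,3): δ = 10.31°  ✓
  (0,4): δ = 44.09°  ✓
  (0,5): δ = 91.73°  ·
  (0,6): δ = 140.94°  ·
  (1,2): δ = 106.32°  ·
  (1,3): δ = 39.65°  ✓
  (1,4): δ = 5.87°  ✓
  (1,5): δ = 41.77°  ✓
  (1,6): δ = 90.98°  ·
  (2,3): δ = 113.33°  ·
  (2,4): δ = 79.56°  ·
  (2,5): δ = 31.91°  ✓
  (2,6): δ = 17.30°  ✓
  (3,4): δ = 146.22°  ·
  (3,5): δ = 98.58°  ·
  (3,6): δ = 49.37°  ✓
  (4,5): δ = 132.36°  ·
  (4,6): δ = 83.14°  ·
  (5,6): δ = 130.79°  ·
antipodal pairs: 9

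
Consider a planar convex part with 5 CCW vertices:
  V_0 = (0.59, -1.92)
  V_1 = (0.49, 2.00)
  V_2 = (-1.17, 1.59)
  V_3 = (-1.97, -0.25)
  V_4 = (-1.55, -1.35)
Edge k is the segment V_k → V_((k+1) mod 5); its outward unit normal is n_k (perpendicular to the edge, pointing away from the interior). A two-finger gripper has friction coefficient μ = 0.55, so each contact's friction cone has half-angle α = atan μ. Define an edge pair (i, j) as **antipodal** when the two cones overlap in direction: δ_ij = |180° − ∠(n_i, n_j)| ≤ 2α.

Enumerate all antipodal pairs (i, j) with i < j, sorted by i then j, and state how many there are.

α = atan 0.55 = 28.81°;  2α = 57.62°
n_0 = (+0.9997, +0.0255)
n_1 = (-0.2398, +0.9708)
n_2 = (-0.9171, +0.3987)
n_3 = (-0.9342, -0.3567)
n_4 = (-0.2574, -0.9663)
  (0,1): δ = 77.59°  ·
  (0,2): δ = 24.96°  ✓
  (0,3): δ = 19.44°  ✓
  (0,4): δ = 73.62°  ·
  (1,2): δ = 127.37°  ·
  (1,3): δ = 82.98°  ·
  (1,4): δ = 28.79°  ✓
  (2,3): δ = 135.60°  ·
  (2,4): δ = 81.42°  ·
  (3,4): δ = 125.81°  ·
antipodal pairs: 3

count = 3; pairs: (0,2), (0,3), (1,4)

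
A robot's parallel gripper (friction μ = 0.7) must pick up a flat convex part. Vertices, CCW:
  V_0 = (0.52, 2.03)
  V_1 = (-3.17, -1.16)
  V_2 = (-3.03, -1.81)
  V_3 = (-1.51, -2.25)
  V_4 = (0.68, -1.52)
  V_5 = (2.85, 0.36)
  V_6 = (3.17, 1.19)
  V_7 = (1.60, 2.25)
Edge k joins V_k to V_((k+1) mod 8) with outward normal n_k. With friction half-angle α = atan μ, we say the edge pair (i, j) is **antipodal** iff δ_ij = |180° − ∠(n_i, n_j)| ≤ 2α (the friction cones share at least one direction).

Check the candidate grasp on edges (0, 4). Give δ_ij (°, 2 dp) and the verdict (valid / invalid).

δ = 0.06°, valid

α = atan 0.7 = 34.99°;  2α = 69.98°
edge 0: e_0 = (-3.69, -3.19);  n_0 = (-0.6540, +0.7565)
edge 4: e_4 = (+2.17, +1.88);  n_4 = (+0.6548, -0.7558)
∠(n_0, n_4) = 179.94°
δ = |180° − 179.94°| = 0.06°
0.06° ≤ 2α = 69.98°  →  valid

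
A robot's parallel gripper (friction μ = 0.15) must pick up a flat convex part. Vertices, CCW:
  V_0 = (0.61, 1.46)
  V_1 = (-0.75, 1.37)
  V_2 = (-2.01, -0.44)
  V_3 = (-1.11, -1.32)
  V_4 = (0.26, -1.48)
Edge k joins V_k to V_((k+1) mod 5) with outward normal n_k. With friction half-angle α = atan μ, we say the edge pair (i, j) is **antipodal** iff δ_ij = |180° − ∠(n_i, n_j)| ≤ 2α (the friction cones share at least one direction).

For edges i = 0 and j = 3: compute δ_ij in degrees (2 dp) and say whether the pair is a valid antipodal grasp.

α = atan 0.15 = 8.53°;  2α = 17.06°
edge 0: e_0 = (-1.36, -0.09);  n_0 = (-0.0660, +0.9978)
edge 3: e_3 = (+1.37, -0.16);  n_3 = (-0.1160, -0.9932)
∠(n_0, n_3) = 169.55°
δ = |180° − 169.55°| = 10.45°
10.45° ≤ 2α = 17.06°  →  valid

δ = 10.45°, valid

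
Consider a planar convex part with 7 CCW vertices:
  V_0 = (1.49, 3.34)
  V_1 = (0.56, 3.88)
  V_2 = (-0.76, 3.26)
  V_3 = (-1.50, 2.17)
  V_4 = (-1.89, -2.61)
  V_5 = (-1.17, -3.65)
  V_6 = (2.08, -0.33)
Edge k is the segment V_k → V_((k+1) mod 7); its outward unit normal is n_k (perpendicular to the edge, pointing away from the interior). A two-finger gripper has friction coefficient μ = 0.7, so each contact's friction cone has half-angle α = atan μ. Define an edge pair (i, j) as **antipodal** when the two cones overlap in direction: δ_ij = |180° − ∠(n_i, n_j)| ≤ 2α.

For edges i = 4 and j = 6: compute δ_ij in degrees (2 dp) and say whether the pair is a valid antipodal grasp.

α = atan 0.7 = 34.99°;  2α = 69.98°
edge 4: e_4 = (+0.72, -1.04);  n_4 = (-0.8222, -0.5692)
edge 6: e_6 = (-0.59, +3.67);  n_6 = (+0.9873, +0.1587)
∠(n_4, n_6) = 154.44°
δ = |180° − 154.44°| = 25.56°
25.56° ≤ 2α = 69.98°  →  valid

δ = 25.56°, valid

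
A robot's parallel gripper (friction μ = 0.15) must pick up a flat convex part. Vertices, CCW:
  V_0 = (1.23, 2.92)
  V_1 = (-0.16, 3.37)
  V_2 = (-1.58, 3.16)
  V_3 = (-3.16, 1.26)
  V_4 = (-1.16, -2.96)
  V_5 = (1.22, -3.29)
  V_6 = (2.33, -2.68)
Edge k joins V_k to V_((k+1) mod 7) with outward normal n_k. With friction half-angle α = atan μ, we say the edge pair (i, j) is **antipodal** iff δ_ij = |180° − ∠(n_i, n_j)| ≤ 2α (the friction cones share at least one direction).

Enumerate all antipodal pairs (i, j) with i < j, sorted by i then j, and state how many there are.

α = atan 0.15 = 8.53°;  2α = 17.06°
n_0 = (+0.3080, +0.9514)
n_1 = (-0.1463, +0.9892)
n_2 = (-0.7689, +0.6394)
n_3 = (-0.9037, -0.4283)
n_4 = (-0.1373, -0.9905)
n_5 = (+0.4816, -0.8764)
n_6 = (+0.9812, +0.1927)
  (0,1): δ = 153.65°  ·
  (0,2): δ = 111.81°  ·
  (0,3): δ = 46.70°  ·
  (0,4): δ = 10.04°  ✓
  (0,5): δ = 46.73°  ·
  (0,6): δ = 119.05°  ·
  (1,2): δ = 138.16°  ·
  (1,3): δ = 73.05°  ·
  (1,4): δ = 16.31°  ✓
  (1,5): δ = 20.38°  ·
  (1,6): δ = 92.70°  ·
  (2,3): δ = 114.90°  ·
  (2,4): δ = 58.15°  ·
  (2,5): δ = 21.46°  ·
  (2,6): δ = 50.86°  ·
  (3,4): δ = 123.25°  ·
  (3,5): δ = 86.57°  ·
  (3,6): δ = 14.24°  ✓
  (4,5): δ = 143.31°  ·
  (4,6): δ = 70.99°  ·
  (5,6): δ = 107.68°  ·
antipodal pairs: 3

count = 3; pairs: (0,4), (1,4), (3,6)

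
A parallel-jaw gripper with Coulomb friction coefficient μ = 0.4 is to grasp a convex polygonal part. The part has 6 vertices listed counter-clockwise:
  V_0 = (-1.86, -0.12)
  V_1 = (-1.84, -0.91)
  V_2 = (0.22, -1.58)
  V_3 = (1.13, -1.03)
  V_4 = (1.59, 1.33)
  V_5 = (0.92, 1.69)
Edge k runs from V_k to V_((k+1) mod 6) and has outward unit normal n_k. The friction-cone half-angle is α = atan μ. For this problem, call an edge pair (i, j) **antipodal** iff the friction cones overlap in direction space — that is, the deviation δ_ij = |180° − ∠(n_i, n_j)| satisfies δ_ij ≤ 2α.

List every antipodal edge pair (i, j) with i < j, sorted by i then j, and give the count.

α = atan 0.4 = 21.80°;  2α = 43.60°
n_0 = (-0.9997, -0.0253)
n_1 = (-0.3093, -0.9510)
n_2 = (+0.5173, -0.8558)
n_3 = (+0.9815, -0.1913)
n_4 = (+0.4733, +0.8809)
n_5 = (-0.5456, +0.8380)
  (0,1): δ = 109.47°  ·
  (0,2): δ = 60.30°  ·
  (0,3): δ = 12.48°  ✓
  (0,4): δ = 60.30°  ·
  (0,5): δ = 121.62°  ·
  (1,2): δ = 130.83°  ·
  (1,3): δ = 83.01°  ·
  (1,4): δ = 10.23°  ✓
  (1,5): δ = 51.08°  ·
  (2,3): δ = 132.18°  ·
  (2,4): δ = 59.40°  ·
  (2,5): δ = 1.92°  ✓
  (3,4): δ = 107.22°  ·
  (3,5): δ = 45.90°  ·
  (4,5): δ = 118.68°  ·
antipodal pairs: 3

count = 3; pairs: (0,3), (1,4), (2,5)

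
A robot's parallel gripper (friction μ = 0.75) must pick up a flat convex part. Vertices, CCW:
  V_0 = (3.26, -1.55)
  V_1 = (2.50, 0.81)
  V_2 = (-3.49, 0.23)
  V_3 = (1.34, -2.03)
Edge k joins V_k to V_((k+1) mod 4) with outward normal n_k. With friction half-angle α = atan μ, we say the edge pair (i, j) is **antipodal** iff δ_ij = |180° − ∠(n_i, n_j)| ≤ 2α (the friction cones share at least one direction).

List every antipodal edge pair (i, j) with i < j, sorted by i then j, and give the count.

α = atan 0.75 = 36.87°;  2α = 73.74°
n_0 = (+0.9519, +0.3065)
n_1 = (-0.0964, +0.9953)
n_2 = (-0.4238, -0.9058)
n_3 = (+0.2425, -0.9701)
  (0,1): δ = 102.32°  ·
  (0,2): δ = 47.07°  ✓
  (0,3): δ = 86.19°  ·
  (1,2): δ = 30.61°  ✓
  (1,3): δ = 8.51°  ✓
  (2,3): δ = 140.89°  ·
antipodal pairs: 3

count = 3; pairs: (0,2), (1,2), (1,3)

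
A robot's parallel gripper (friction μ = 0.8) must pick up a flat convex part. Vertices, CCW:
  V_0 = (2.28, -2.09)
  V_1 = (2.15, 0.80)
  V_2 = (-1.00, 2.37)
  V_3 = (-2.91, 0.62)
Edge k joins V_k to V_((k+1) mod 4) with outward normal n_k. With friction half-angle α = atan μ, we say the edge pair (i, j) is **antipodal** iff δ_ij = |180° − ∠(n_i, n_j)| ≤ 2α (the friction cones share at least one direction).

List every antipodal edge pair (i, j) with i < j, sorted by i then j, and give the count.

count = 4; pairs: (0,2), (0,3), (1,3), (2,3)

α = atan 0.8 = 38.66°;  2α = 77.32°
n_0 = (+0.9990, +0.0449)
n_1 = (+0.4461, +0.8950)
n_2 = (-0.6755, +0.7373)
n_3 = (-0.4629, -0.8864)
  (0,1): δ = 119.07°  ·
  (0,2): δ = 50.08°  ✓
  (0,3): δ = 59.85°  ✓
  (1,2): δ = 111.01°  ·
  (1,3): δ = 1.08°  ✓
  (2,3): δ = 70.07°  ✓
antipodal pairs: 4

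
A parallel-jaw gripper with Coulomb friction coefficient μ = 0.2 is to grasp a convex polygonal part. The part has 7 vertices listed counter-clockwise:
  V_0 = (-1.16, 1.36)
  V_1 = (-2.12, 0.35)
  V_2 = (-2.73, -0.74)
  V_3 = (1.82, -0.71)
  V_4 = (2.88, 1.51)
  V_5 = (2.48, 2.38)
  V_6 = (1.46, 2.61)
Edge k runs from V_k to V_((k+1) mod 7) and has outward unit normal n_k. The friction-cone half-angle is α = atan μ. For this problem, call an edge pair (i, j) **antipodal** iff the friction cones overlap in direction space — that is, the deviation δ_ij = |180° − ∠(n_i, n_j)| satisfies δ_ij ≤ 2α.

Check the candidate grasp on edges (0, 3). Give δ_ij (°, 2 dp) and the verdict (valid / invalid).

δ = 18.02°, valid

α = atan 0.2 = 11.31°;  2α = 22.62°
edge 0: e_0 = (-0.96, -1.01);  n_0 = (-0.7248, +0.6889)
edge 3: e_3 = (+1.06, +2.22);  n_3 = (+0.9024, -0.4309)
∠(n_0, n_3) = 161.98°
δ = |180° − 161.98°| = 18.02°
18.02° ≤ 2α = 22.62°  →  valid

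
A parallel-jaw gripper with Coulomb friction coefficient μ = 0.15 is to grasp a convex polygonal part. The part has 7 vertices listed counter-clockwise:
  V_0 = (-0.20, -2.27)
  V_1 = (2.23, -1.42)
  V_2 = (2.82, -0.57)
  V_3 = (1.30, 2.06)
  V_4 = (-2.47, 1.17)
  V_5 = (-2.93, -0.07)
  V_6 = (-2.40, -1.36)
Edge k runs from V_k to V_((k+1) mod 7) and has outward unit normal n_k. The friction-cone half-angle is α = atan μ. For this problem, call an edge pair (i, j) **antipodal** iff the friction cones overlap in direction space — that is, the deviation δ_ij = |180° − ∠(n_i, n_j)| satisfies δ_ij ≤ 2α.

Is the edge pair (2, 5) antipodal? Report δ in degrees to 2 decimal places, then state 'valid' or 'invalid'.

α = atan 0.15 = 8.53°;  2α = 17.06°
edge 2: e_2 = (-1.52, +2.63);  n_2 = (+0.8658, +0.5004)
edge 5: e_5 = (+0.53, -1.29);  n_5 = (-0.9250, -0.3800)
∠(n_2, n_5) = 172.31°
δ = |180° − 172.31°| = 7.69°
7.69° ≤ 2α = 17.06°  →  valid

δ = 7.69°, valid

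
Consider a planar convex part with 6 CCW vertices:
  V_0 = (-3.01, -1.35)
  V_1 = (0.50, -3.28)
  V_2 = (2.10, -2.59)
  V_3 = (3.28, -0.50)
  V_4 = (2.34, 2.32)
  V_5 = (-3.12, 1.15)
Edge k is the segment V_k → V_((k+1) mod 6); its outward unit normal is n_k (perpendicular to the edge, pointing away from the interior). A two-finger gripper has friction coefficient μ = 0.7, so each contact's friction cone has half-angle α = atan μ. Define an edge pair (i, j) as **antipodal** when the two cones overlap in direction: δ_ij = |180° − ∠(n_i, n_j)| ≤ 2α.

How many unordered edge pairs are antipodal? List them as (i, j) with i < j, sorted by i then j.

count = 7; pairs: (0,3), (0,4), (1,4), (1,5), (2,4), (2,5), (3,5)

α = atan 0.7 = 34.99°;  2α = 69.98°
n_0 = (-0.4818, -0.8763)
n_1 = (+0.3960, -0.9183)
n_2 = (+0.8708, -0.4916)
n_3 = (+0.9487, +0.3162)
n_4 = (-0.2095, +0.9778)
n_5 = (-0.9990, -0.0440)
  (0,1): δ = 127.87°  ·
  (0,2): δ = 90.64°  ·
  (0,3): δ = 42.76°  ✓
  (0,4): δ = 40.90°  ✓
  (0,5): δ = 121.32°  ·
  (1,2): δ = 142.78°  ·
  (1,3): δ = 94.89°  ·
  (1,4): δ = 11.23°  ✓
  (1,5): δ = 69.19°  ✓
  (2,3): δ = 132.12°  ·
  (2,4): δ = 48.46°  ✓
  (2,5): δ = 31.97°  ✓
  (3,4): δ = 96.34°  ·
  (3,5): δ = 15.92°  ✓
  (4,5): δ = 99.58°  ·
antipodal pairs: 7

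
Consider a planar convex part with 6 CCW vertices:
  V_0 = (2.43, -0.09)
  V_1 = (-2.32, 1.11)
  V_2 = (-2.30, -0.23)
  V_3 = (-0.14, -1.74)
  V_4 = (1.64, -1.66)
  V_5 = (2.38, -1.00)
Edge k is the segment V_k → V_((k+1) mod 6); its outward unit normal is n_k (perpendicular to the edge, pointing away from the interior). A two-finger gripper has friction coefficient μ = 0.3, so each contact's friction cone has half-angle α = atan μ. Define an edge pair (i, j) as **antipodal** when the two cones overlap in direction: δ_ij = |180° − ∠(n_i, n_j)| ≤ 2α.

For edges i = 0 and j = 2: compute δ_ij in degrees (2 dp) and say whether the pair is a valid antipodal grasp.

δ = 20.78°, valid

α = atan 0.3 = 16.70°;  2α = 33.40°
edge 0: e_0 = (-4.75, +1.20);  n_0 = (+0.2449, +0.9695)
edge 2: e_2 = (+2.16, -1.51);  n_2 = (-0.5730, -0.8196)
∠(n_0, n_2) = 159.22°
δ = |180° − 159.22°| = 20.78°
20.78° ≤ 2α = 33.40°  →  valid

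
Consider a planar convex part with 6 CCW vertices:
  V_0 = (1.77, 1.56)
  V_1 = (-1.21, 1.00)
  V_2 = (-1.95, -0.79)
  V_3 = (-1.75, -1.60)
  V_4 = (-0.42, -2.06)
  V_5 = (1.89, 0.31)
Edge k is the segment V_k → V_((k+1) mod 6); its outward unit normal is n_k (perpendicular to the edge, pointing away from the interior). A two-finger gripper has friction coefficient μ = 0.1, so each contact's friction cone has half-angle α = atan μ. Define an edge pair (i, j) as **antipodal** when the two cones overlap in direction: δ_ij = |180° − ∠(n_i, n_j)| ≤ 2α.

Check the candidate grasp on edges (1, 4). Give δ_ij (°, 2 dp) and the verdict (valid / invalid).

α = atan 0.1 = 5.71°;  2α = 11.42°
edge 1: e_1 = (-0.74, -1.79);  n_1 = (-0.9241, +0.3820)
edge 4: e_4 = (+2.31, +2.37);  n_4 = (+0.7161, -0.6980)
∠(n_1, n_4) = 158.20°
δ = |180° − 158.20°| = 21.80°
21.80° > 2α = 11.42°  →  invalid

δ = 21.80°, invalid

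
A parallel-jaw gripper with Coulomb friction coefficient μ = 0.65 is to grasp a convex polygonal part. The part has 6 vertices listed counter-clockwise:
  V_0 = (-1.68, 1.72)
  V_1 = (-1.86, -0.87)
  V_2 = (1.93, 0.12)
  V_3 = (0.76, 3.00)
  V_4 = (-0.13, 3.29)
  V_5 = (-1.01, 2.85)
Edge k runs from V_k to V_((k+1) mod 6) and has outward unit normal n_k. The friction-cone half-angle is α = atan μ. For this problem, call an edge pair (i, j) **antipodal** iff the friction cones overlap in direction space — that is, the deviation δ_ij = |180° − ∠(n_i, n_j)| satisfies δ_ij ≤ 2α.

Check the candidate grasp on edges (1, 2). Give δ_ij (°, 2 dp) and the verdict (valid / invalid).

α = atan 0.65 = 33.02°;  2α = 66.05°
edge 1: e_1 = (+3.79, +0.99);  n_1 = (+0.2527, -0.9675)
edge 2: e_2 = (-1.17, +2.88);  n_2 = (+0.9265, +0.3764)
∠(n_1, n_2) = 97.47°
δ = |180° − 97.47°| = 82.53°
82.53° > 2α = 66.05°  →  invalid

δ = 82.53°, invalid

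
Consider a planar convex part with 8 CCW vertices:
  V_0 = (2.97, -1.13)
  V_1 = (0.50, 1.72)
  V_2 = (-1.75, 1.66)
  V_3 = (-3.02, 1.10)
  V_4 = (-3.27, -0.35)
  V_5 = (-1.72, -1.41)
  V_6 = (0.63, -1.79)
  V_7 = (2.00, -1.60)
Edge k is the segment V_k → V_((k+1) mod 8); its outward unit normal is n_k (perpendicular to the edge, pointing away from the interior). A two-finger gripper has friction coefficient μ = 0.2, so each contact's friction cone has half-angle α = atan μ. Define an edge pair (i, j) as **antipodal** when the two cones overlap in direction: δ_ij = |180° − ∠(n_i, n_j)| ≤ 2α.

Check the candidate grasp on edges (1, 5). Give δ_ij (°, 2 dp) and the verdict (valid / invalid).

δ = 10.71°, valid

α = atan 0.2 = 11.31°;  2α = 22.62°
edge 1: e_1 = (-2.25, -0.06);  n_1 = (-0.0267, +0.9996)
edge 5: e_5 = (+2.35, -0.38);  n_5 = (-0.1596, -0.9872)
∠(n_1, n_5) = 169.29°
δ = |180° − 169.29°| = 10.71°
10.71° ≤ 2α = 22.62°  →  valid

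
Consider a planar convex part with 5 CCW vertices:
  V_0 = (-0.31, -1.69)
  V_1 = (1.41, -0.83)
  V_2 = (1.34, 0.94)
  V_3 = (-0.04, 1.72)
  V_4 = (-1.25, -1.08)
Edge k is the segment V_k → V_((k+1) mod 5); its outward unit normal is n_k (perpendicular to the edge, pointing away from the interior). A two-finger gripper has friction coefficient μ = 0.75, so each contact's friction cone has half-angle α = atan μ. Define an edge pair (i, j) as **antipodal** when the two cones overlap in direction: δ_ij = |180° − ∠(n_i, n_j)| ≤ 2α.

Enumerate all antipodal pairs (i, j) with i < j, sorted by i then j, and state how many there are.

count = 5; pairs: (0,2), (0,3), (1,3), (1,4), (2,4)

α = atan 0.75 = 36.87°;  2α = 73.74°
n_0 = (+0.4472, -0.8944)
n_1 = (+0.9992, +0.0395)
n_2 = (+0.4921, +0.8706)
n_3 = (-0.9180, +0.3967)
n_4 = (-0.5444, -0.8389)
  (0,1): δ = 114.30°  ·
  (0,2): δ = 56.04°  ✓
  (0,3): δ = 40.06°  ✓
  (0,4): δ = 120.45°  ·
  (1,2): δ = 121.74°  ·
  (1,3): δ = 25.64°  ✓
  (1,4): δ = 54.75°  ✓
  (2,3): δ = 83.90°  ·
  (2,4): δ = 3.51°  ✓
  (3,4): δ = 99.61°  ·
antipodal pairs: 5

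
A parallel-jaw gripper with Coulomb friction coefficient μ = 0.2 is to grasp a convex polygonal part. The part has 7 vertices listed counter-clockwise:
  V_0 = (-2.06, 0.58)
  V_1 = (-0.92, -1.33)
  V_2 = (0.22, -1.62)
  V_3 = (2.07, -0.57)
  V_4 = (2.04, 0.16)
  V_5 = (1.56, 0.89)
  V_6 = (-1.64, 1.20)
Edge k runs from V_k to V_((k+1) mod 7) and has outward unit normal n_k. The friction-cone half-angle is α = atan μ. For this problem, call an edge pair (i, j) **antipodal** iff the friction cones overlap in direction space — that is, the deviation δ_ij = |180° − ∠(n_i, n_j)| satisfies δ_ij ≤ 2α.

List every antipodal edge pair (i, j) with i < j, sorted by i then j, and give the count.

count = 2; pairs: (0,4), (1,5)

α = atan 0.2 = 11.31°;  2α = 22.62°
n_0 = (-0.8587, -0.5125)
n_1 = (-0.2465, -0.9691)
n_2 = (+0.4936, -0.8697)
n_3 = (+0.9992, +0.0411)
n_4 = (+0.8356, +0.5494)
n_5 = (+0.0964, +0.9953)
n_6 = (-0.8279, +0.5608)
  (0,1): δ = 135.10°  ·
  (0,2): δ = 91.25°  ·
  (0,3): δ = 28.48°  ·
  (0,4): δ = 2.50°  ✓
  (0,5): δ = 53.64°  ·
  (0,6): δ = 115.05°  ·
  (1,2): δ = 136.15°  ·
  (1,3): δ = 73.37°  ·
  (1,4): δ = 42.40°  ·
  (1,5): δ = 8.74°  ✓
  (1,6): δ = 70.16°  ·
  (2,3): δ = 117.22°  ·
  (2,4): δ = 86.25°  ·
  (2,5): δ = 35.11°  ·
  (2,6): δ = 26.31°  ·
  (3,4): δ = 149.03°  ·
  (3,5): δ = 97.89°  ·
  (3,6): δ = 36.47°  ·
  (4,5): δ = 128.86°  ·
  (4,6): δ = 67.44°  ·
  (5,6): δ = 118.58°  ·
antipodal pairs: 2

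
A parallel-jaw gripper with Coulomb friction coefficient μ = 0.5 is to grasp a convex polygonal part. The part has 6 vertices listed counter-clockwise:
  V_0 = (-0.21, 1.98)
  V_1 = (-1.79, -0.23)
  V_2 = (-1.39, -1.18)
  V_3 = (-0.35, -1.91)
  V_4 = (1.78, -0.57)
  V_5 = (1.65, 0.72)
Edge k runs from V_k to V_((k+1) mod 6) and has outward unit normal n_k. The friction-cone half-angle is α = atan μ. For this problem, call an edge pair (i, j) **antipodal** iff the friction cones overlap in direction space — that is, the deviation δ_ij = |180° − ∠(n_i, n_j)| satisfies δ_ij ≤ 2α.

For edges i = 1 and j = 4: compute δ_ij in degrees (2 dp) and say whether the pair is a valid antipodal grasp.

δ = 17.08°, valid

α = atan 0.5 = 26.57°;  2α = 53.13°
edge 1: e_1 = (+0.40, -0.95);  n_1 = (-0.9216, -0.3881)
edge 4: e_4 = (-0.13, +1.29);  n_4 = (+0.9950, +0.1003)
∠(n_1, n_4) = 162.92°
δ = |180° − 162.92°| = 17.08°
17.08° ≤ 2α = 53.13°  →  valid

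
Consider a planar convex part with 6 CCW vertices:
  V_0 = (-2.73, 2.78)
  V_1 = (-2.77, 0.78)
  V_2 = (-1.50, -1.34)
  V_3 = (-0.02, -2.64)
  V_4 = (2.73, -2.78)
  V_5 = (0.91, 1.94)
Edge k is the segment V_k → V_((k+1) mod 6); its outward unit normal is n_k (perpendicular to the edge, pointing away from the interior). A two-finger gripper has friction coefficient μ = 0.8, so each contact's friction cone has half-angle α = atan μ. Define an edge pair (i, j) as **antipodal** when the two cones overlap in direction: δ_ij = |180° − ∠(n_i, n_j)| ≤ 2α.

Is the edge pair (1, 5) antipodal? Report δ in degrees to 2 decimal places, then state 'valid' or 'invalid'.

δ = 46.08°, valid

α = atan 0.8 = 38.66°;  2α = 77.32°
edge 1: e_1 = (+1.27, -2.12);  n_1 = (-0.8578, -0.5139)
edge 5: e_5 = (-3.64, +0.84);  n_5 = (+0.2249, +0.9744)
∠(n_1, n_5) = 133.92°
δ = |180° − 133.92°| = 46.08°
46.08° ≤ 2α = 77.32°  →  valid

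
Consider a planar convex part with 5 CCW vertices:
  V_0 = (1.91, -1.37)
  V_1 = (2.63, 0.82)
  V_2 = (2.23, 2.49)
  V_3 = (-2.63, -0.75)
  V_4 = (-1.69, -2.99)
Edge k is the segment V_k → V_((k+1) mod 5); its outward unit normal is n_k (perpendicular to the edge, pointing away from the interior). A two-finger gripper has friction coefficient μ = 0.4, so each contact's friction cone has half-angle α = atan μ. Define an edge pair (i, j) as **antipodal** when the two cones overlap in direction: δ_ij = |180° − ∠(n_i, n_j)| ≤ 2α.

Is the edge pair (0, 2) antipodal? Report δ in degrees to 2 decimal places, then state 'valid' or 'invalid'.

α = atan 0.4 = 21.80°;  2α = 43.60°
edge 0: e_0 = (+0.72, +2.19);  n_0 = (+0.9500, -0.3123)
edge 2: e_2 = (-4.86, -3.24);  n_2 = (-0.5547, +0.8321)
∠(n_0, n_2) = 141.89°
δ = |180° − 141.89°| = 38.11°
38.11° ≤ 2α = 43.60°  →  valid

δ = 38.11°, valid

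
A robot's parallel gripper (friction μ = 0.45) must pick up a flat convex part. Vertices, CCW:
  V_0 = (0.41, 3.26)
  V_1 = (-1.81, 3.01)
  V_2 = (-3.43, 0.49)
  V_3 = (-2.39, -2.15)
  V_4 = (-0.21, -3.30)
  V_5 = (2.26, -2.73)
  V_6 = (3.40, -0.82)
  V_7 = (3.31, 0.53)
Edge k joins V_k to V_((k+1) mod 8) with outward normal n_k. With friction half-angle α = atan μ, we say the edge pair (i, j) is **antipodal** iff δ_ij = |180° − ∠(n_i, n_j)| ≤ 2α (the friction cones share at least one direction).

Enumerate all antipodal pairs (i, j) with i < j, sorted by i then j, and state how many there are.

count = 8; pairs: (0,3), (0,4), (1,4), (1,5), (1,6), (2,6), (2,7), (3,7)

α = atan 0.45 = 24.23°;  2α = 48.46°
n_0 = (-0.1119, +0.9937)
n_1 = (-0.8412, +0.5408)
n_2 = (-0.9304, -0.3665)
n_3 = (-0.4666, -0.8845)
n_4 = (+0.2249, -0.9744)
n_5 = (+0.8587, -0.5125)
n_6 = (+0.9978, +0.0665)
n_7 = (+0.6854, +0.7281)
  (0,1): δ = 129.16°  ·
  (0,2): δ = 74.92°  ·
  (0,3): δ = 34.24°  ✓
  (0,4): δ = 6.57°  ✓
  (0,5): δ = 52.74°  ·
  (0,6): δ = 87.39°  ·
  (0,7): δ = 130.30°  ·
  (1,2): δ = 125.76°  ·
  (1,3): δ = 85.08°  ·
  (1,4): δ = 44.27°  ✓
  (1,5): δ = 1.90°  ✓
  (1,6): δ = 36.55°  ✓
  (1,7): δ = 79.46°  ·
  (2,3): δ = 139.31°  ·
  (2,4): δ = 98.51°  ·
  (2,5): δ = 52.33°  ·
  (2,6): δ = 17.69°  ✓
  (2,7): δ = 25.23°  ✓
  (3,4): δ = 139.19°  ·
  (3,5): δ = 93.02°  ·
  (3,6): δ = 58.37°  ·
  (3,7): δ = 15.46°  ✓
  (4,5): δ = 133.83°  ·
  (4,6): δ = 99.18°  ·
  (4,7): δ = 56.27°  ·
  (5,6): δ = 145.35°  ·
  (5,7): δ = 102.44°  ·
  (6,7): δ = 137.08°  ·
antipodal pairs: 8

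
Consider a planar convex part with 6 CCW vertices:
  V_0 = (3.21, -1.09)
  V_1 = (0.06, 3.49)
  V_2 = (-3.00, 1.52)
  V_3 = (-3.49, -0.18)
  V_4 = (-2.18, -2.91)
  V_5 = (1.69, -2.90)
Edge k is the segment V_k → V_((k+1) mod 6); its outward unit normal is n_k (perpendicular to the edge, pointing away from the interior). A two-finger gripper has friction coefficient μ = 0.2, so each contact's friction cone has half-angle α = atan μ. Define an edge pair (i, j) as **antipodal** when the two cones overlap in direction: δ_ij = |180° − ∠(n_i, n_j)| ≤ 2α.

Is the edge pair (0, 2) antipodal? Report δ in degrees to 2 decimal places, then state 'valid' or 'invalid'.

δ = 50.60°, invalid

α = atan 0.2 = 11.31°;  2α = 22.62°
edge 0: e_0 = (-3.15, +4.58);  n_0 = (+0.8239, +0.5667)
edge 2: e_2 = (-0.49, -1.70);  n_2 = (-0.9609, +0.2770)
∠(n_0, n_2) = 129.40°
δ = |180° − 129.40°| = 50.60°
50.60° > 2α = 22.62°  →  invalid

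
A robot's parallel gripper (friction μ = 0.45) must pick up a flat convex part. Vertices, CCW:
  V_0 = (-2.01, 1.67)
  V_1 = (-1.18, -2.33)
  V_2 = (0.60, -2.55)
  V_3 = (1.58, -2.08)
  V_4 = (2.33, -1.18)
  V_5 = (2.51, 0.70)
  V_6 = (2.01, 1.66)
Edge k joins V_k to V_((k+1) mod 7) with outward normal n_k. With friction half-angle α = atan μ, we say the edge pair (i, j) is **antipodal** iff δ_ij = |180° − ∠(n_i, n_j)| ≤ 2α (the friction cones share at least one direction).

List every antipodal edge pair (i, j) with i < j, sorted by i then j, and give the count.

α = atan 0.45 = 24.23°;  2α = 48.46°
n_0 = (-0.9791, -0.2032)
n_1 = (-0.1227, -0.9924)
n_2 = (+0.4324, -0.9017)
n_3 = (+0.7682, -0.6402)
n_4 = (+0.9954, -0.0953)
n_5 = (+0.8869, +0.4619)
n_6 = (+0.0025, +1.0000)
  (0,1): δ = 108.77°  ·
  (0,2): δ = 76.10°  ·
  (0,3): δ = 51.53°  ·
  (0,4): δ = 17.19°  ✓
  (0,5): δ = 15.79°  ✓
  (0,6): δ = 78.13°  ·
  (1,2): δ = 147.33°  ·
  (1,3): δ = 122.76°  ·
  (1,4): δ = 88.42°  ·
  (1,5): δ = 55.44°  ·
  (1,6): δ = 6.90°  ✓
  (2,3): δ = 155.43°  ·
  (2,4): δ = 121.09°  ·
  (2,5): δ = 88.11°  ·
  (2,6): δ = 25.76°  ✓
  (3,4): δ = 145.66°  ·
  (3,5): δ = 112.68°  ·
  (3,6): δ = 50.34°  ·
  (4,5): δ = 147.02°  ·
  (4,6): δ = 84.67°  ·
  (5,6): δ = 117.65°  ·
antipodal pairs: 4

count = 4; pairs: (0,4), (0,5), (1,6), (2,6)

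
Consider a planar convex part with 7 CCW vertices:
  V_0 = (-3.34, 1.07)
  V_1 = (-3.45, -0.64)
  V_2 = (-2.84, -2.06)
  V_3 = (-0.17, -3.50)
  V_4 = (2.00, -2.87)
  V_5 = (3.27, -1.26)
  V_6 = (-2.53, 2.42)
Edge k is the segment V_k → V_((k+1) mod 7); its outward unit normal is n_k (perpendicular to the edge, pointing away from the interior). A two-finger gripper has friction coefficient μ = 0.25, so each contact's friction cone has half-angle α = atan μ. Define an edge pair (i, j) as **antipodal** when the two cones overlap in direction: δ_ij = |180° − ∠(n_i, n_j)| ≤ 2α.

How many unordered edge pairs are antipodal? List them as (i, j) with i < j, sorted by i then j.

count = 2; pairs: (2,5), (4,6)

α = atan 0.25 = 14.04°;  2α = 28.07°
n_0 = (-0.9979, +0.0642)
n_1 = (-0.9188, -0.3947)
n_2 = (-0.4747, -0.8802)
n_3 = (+0.2788, -0.9603)
n_4 = (+0.7851, -0.6193)
n_5 = (+0.5357, +0.8444)
n_6 = (-0.8575, +0.5145)
  (0,1): δ = 153.07°  ·
  (0,2): δ = 114.66°  ·
  (0,3): δ = 70.13°  ·
  (0,4): δ = 34.59°  ·
  (0,5): δ = 61.29°  ·
  (0,6): δ = 152.72°  ·
  (1,2): δ = 141.59°  ·
  (1,3): δ = 97.06°  ·
  (1,4): δ = 61.51°  ·
  (1,5): δ = 34.36°  ·
  (1,6): δ = 125.79°  ·
  (2,3): δ = 135.47°  ·
  (2,4): δ = 99.93°  ·
  (2,5): δ = 4.06°  ✓
  (2,6): δ = 87.38°  ·
  (3,4): δ = 144.46°  ·
  (3,5): δ = 48.58°  ·
  (3,6): δ = 42.85°  ·
  (4,5): δ = 84.13°  ·
  (4,6): δ = 7.30°  ✓
  (5,6): δ = 88.57°  ·
antipodal pairs: 2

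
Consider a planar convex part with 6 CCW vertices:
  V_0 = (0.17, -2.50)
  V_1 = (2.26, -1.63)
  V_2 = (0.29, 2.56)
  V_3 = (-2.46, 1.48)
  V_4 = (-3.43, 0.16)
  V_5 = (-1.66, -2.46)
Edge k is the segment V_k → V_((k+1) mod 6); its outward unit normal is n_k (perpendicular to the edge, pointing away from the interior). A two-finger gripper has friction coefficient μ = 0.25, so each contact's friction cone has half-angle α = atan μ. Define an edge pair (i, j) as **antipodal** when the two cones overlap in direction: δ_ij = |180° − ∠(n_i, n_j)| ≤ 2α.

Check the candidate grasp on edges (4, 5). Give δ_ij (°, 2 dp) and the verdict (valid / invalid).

δ = 125.29°, invalid

α = atan 0.25 = 14.04°;  2α = 28.07°
edge 4: e_4 = (+1.77, -2.62);  n_4 = (-0.8286, -0.5598)
edge 5: e_5 = (+1.83, -0.04);  n_5 = (-0.0219, -0.9998)
∠(n_4, n_5) = 54.71°
δ = |180° − 54.71°| = 125.29°
125.29° > 2α = 28.07°  →  invalid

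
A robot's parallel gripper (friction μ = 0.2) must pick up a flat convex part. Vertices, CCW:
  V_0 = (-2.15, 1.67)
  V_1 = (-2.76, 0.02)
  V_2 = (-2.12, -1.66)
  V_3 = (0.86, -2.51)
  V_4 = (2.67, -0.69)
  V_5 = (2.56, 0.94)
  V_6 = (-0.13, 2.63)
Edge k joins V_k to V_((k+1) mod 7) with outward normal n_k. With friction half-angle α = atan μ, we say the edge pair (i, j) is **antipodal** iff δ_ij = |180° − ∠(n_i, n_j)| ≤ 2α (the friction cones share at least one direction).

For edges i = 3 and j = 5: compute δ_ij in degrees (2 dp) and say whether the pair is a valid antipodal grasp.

α = atan 0.2 = 11.31°;  2α = 22.62°
edge 3: e_3 = (+1.81, +1.82);  n_3 = (+0.7091, -0.7052)
edge 5: e_5 = (-2.69, +1.69);  n_5 = (+0.5320, +0.8468)
∠(n_3, n_5) = 102.70°
δ = |180° − 102.70°| = 77.30°
77.30° > 2α = 22.62°  →  invalid

δ = 77.30°, invalid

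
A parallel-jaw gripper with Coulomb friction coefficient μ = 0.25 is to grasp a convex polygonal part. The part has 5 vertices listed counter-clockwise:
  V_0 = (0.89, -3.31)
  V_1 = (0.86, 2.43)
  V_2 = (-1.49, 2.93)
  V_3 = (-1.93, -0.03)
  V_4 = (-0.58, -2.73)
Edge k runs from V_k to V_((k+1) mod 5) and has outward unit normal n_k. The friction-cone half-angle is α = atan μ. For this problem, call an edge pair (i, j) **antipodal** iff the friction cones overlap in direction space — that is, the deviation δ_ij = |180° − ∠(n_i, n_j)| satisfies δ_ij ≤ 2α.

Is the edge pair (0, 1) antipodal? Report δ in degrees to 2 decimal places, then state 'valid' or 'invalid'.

δ = 102.31°, invalid

α = atan 0.25 = 14.04°;  2α = 28.07°
edge 0: e_0 = (-0.03, +5.74);  n_0 = (+1.0000, +0.0052)
edge 1: e_1 = (-2.35, +0.50);  n_1 = (+0.2081, +0.9781)
∠(n_0, n_1) = 77.69°
δ = |180° − 77.69°| = 102.31°
102.31° > 2α = 28.07°  →  invalid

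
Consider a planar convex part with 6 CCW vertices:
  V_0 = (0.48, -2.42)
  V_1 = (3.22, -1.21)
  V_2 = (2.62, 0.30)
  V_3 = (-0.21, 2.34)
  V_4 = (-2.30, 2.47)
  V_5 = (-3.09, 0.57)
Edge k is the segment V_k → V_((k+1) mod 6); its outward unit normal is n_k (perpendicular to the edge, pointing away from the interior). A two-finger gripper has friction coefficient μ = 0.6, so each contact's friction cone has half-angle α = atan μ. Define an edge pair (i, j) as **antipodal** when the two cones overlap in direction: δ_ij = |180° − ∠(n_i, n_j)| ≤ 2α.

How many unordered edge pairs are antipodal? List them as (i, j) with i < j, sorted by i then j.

α = atan 0.6 = 30.96°;  2α = 61.93°
n_0 = (+0.4040, -0.9148)
n_1 = (+0.9293, +0.3693)
n_2 = (+0.5848, +0.8112)
n_3 = (+0.0621, +0.9981)
n_4 = (-0.9234, +0.3839)
n_5 = (-0.6421, -0.7666)
  (0,1): δ = 92.16°  ·
  (0,2): δ = 59.61°  ✓
  (0,3): δ = 27.39°  ✓
  (0,4): δ = 43.60°  ✓
  (0,5): δ = 116.23°  ·
  (1,2): δ = 147.46°  ·
  (1,3): δ = 115.23°  ·
  (1,4): δ = 44.25°  ✓
  (1,5): δ = 28.38°  ✓
  (2,3): δ = 147.77°  ·
  (2,4): δ = 76.79°  ·
  (2,5): δ = 4.16°  ✓
  (3,4): δ = 109.02°  ·
  (3,5): δ = 36.39°  ✓
  (4,5): δ = 107.37°  ·
antipodal pairs: 7

count = 7; pairs: (0,2), (0,3), (0,4), (1,4), (1,5), (2,5), (3,5)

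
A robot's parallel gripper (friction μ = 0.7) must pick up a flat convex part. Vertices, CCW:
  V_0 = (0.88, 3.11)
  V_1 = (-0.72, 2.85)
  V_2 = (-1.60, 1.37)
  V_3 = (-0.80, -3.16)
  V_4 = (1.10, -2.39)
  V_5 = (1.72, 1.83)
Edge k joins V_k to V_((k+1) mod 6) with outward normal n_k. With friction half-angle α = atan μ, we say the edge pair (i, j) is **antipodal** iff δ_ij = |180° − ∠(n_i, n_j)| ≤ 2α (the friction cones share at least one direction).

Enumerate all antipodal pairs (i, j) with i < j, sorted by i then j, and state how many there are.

α = atan 0.7 = 34.99°;  2α = 69.98°
n_0 = (-0.1604, +0.9871)
n_1 = (-0.8595, +0.5111)
n_2 = (-0.9848, -0.1739)
n_3 = (+0.3756, -0.9268)
n_4 = (+0.9894, -0.1454)
n_5 = (+0.8360, +0.5487)
  (0,1): δ = 129.97°  ·
  (0,2): δ = 89.21°  ·
  (0,3): δ = 12.83°  ✓
  (0,4): δ = 72.41°  ·
  (0,5): δ = 114.05°  ·
  (1,2): δ = 139.25°  ·
  (1,3): δ = 37.20°  ✓
  (1,4): δ = 22.38°  ✓
  (1,5): δ = 64.01°  ✓
  (2,3): δ = 77.95°  ·
  (2,4): δ = 18.37°  ✓
  (2,5): δ = 23.26°  ✓
  (3,4): δ = 120.42°  ·
  (3,5): δ = 78.79°  ·
  (4,5): δ = 138.37°  ·
antipodal pairs: 6

count = 6; pairs: (0,3), (1,3), (1,4), (1,5), (2,4), (2,5)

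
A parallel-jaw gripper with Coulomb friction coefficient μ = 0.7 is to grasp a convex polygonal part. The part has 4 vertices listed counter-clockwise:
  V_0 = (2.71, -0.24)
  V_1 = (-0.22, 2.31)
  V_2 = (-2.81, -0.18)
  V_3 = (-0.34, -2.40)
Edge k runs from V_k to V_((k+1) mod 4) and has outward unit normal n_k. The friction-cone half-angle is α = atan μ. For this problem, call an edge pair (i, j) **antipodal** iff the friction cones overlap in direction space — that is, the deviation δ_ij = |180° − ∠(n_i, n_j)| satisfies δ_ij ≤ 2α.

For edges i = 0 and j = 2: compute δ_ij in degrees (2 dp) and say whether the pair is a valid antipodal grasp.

α = atan 0.7 = 34.99°;  2α = 69.98°
edge 0: e_0 = (-2.93, +2.55);  n_0 = (+0.6565, +0.7543)
edge 2: e_2 = (+2.47, -2.22);  n_2 = (-0.6685, -0.7437)
∠(n_0, n_2) = 179.08°
δ = |180° − 179.08°| = 0.92°
0.92° ≤ 2α = 69.98°  →  valid

δ = 0.92°, valid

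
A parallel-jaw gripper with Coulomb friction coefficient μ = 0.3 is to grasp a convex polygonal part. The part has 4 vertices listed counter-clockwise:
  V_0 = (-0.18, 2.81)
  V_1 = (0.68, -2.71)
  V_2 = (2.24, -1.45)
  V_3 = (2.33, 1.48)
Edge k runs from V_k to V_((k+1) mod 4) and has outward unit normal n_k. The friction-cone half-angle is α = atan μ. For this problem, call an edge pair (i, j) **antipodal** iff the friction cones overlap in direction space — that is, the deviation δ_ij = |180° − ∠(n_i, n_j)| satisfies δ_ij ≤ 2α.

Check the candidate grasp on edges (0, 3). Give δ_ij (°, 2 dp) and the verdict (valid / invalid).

δ = 53.23°, invalid

α = atan 0.3 = 16.70°;  2α = 33.40°
edge 0: e_0 = (+0.86, -5.52);  n_0 = (-0.9881, -0.1539)
edge 3: e_3 = (-2.51, +1.33);  n_3 = (+0.4682, +0.8836)
∠(n_0, n_3) = 126.77°
δ = |180° − 126.77°| = 53.23°
53.23° > 2α = 33.40°  →  invalid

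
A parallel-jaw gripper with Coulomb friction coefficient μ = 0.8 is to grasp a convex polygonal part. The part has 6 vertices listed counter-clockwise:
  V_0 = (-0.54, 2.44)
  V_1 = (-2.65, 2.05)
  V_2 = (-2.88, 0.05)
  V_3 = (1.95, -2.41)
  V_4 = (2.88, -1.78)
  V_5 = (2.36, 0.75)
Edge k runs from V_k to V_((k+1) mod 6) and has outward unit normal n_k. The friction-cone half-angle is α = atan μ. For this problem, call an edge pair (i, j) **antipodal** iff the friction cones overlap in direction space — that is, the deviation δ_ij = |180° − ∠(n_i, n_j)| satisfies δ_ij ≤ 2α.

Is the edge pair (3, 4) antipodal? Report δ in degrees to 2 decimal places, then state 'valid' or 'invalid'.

δ = 112.50°, invalid

α = atan 0.8 = 38.66°;  2α = 77.32°
edge 3: e_3 = (+0.93, +0.63);  n_3 = (+0.5608, -0.8279)
edge 4: e_4 = (-0.52, +2.53);  n_4 = (+0.9795, +0.2013)
∠(n_3, n_4) = 67.50°
δ = |180° − 67.50°| = 112.50°
112.50° > 2α = 77.32°  →  invalid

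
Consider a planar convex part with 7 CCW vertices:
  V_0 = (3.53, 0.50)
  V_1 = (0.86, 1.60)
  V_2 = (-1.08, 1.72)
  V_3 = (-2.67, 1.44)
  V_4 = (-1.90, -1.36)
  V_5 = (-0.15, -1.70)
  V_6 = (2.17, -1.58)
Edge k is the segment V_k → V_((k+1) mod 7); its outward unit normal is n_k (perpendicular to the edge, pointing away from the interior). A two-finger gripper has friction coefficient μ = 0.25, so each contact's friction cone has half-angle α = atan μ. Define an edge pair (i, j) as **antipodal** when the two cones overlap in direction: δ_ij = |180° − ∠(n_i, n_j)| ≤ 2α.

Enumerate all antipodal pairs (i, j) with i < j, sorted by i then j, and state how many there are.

count = 6; pairs: (0,4), (0,5), (1,4), (1,5), (2,4), (2,5)

α = atan 0.25 = 14.04°;  2α = 28.07°
n_0 = (+0.3809, +0.9246)
n_1 = (+0.0617, +0.9981)
n_2 = (-0.1734, +0.9848)
n_3 = (-0.9642, -0.2652)
n_4 = (-0.1907, -0.9816)
n_5 = (+0.0517, -0.9987)
n_6 = (+0.8370, -0.5472)
  (0,1): δ = 161.15°  ·
  (0,2): δ = 147.62°  ·
  (0,3): δ = 52.23°  ·
  (0,4): δ = 11.40°  ✓
  (0,5): δ = 25.35°  ✓
  (0,6): δ = 79.21°  ·
  (1,2): δ = 166.47°  ·
  (1,3): δ = 71.08°  ·
  (1,4): δ = 7.46°  ✓
  (1,5): δ = 6.50°  ✓
  (1,6): δ = 60.36°  ·
  (2,3): δ = 84.61°  ·
  (2,4): δ = 20.98°  ✓
  (2,5): δ = 7.03°  ✓
  (2,6): δ = 46.83°  ·
  (3,4): δ = 116.37°  ·
  (3,5): δ = 102.42°  ·
  (3,6): δ = 48.55°  ·
  (4,5): δ = 166.04°  ·
  (4,6): δ = 112.18°  ·
  (5,6): δ = 126.14°  ·
antipodal pairs: 6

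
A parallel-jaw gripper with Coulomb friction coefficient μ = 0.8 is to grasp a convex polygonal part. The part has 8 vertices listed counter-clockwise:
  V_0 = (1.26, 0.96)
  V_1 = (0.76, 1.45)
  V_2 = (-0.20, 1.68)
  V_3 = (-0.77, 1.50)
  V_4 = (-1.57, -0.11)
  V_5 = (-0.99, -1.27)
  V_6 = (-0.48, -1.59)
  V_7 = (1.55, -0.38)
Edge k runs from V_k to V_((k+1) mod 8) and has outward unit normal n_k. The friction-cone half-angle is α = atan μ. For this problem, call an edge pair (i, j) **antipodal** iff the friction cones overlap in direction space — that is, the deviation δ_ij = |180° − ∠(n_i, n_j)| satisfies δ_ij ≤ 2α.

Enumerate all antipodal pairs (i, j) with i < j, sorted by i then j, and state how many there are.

α = atan 0.8 = 38.66°;  2α = 77.32°
n_0 = (+0.6999, +0.7142)
n_1 = (+0.2330, +0.9725)
n_2 = (-0.3011, +0.9536)
n_3 = (-0.8955, +0.4450)
n_4 = (-0.8944, -0.4472)
n_5 = (-0.5315, -0.8471)
n_6 = (+0.5120, -0.8590)
n_7 = (+0.9774, +0.2115)
  (0,1): δ = 149.05°  ·
  (0,2): δ = 118.05°  ·
  (0,3): δ = 72.00°  ✓
  (0,4): δ = 19.01°  ✓
  (0,5): δ = 12.32°  ✓
  (0,6): δ = 75.22°  ✓
  (0,7): δ = 146.63°  ·
  (1,2): δ = 149.00°  ·
  (1,3): δ = 102.95°  ·
  (1,4): δ = 49.96°  ✓
  (1,5): δ = 18.63°  ✓
  (1,6): δ = 44.27°  ✓
  (1,7): δ = 115.68°  ·
  (2,3): δ = 133.95°  ·
  (2,4): δ = 80.96°  ·
  (2,5): δ = 49.63°  ✓
  (2,6): δ = 13.27°  ✓
  (2,7): δ = 84.69°  ·
  (3,4): δ = 127.01°  ·
  (3,5): δ = 95.68°  ·
  (3,6): δ = 32.78°  ✓
  (3,7): δ = 38.63°  ✓
  (4,5): δ = 148.67°  ·
  (4,6): δ = 85.77°  ·
  (4,7): δ = 14.35°  ✓
  (5,6): δ = 117.10°  ·
  (5,7): δ = 45.68°  ✓
  (6,7): δ = 108.59°  ·
antipodal pairs: 13

count = 13; pairs: (0,3), (0,4), (0,5), (0,6), (1,4), (1,5), (1,6), (2,5), (2,6), (3,6), (3,7), (4,7), (5,7)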